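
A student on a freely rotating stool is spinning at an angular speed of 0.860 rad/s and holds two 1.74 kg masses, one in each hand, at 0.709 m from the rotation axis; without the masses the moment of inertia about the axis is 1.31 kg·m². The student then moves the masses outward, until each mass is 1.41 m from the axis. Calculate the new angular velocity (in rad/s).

ω₂ ≈ 0.320 rad/s

Angular momentum about the spin axis is conserved since the torque about it is zero.
I₁ = 1.31 + 2(1.74)(0.709)² = 3.059 kg·m²; I₂ = 1.31 + 2(1.74)(1.41)² = 8.229 kg·m².
ω₂ = I₁ω₁ / I₂ = (3.059)(0.860 rad/s) / (8.229) = 0.3197 rad/s.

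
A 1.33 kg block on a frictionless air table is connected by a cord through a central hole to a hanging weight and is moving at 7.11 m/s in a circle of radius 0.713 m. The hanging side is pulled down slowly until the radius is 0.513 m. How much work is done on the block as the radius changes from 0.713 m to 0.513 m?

W ≈ 31.3 J

Central (radial) force ⇒ zero torque about the center ⇒ m v r is constant.
v₂ = v₁ r₁ / r₂ = (7.11)(0.713) / (0.513) = 9.882 m/s.
W = ΔKE = ½m(v₂² − v₁²) = 31.32 J.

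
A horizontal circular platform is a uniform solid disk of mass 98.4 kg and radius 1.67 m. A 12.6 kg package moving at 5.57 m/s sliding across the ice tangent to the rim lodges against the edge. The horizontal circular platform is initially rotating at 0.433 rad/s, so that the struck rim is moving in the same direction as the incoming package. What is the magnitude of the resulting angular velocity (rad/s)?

About the central axle the impulsive forces during the collision are internal, so angular momentum about that axis is conserved.
I_p = ½(98.4)(1.67)² = 137.2 kg·m². Taking the sense of the package's angular momentum as positive, L_{package} = m v R = (12.6)(5.57)(1.67) = 117.2 kg·m²/s.
L_i = +I_p ω_p + m v R = +(137.2)(0.433) + 117.2 = 176.6 kg·m²/s.
After sticking, I_f = I_p + m R² = 137.2 + (12.6)(1.67)² = 172.4 kg·m².
ω_f = L_i / I_f = 176.6 / 172.4 = 1.025 rad/s.

|ω_f| ≈ 1.02 rad/s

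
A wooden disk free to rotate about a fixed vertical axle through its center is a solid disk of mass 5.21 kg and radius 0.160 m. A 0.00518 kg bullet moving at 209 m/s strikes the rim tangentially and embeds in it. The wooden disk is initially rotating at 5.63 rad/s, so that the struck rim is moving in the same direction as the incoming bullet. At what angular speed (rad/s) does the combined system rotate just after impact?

|ω_f| ≈ 8.21 rad/s

About the axle the impulsive forces during the collision are internal, so angular momentum about that axis is conserved.
I_p = ½(5.21)(0.160)² = 0.06669 kg·m². Taking the sense of the bullet's angular momentum as positive, L_{bullet} = m v R = (0.00518)(209)(0.160) = 0.1732 kg·m²/s.
L_i = +I_p ω_p + m v R = +(0.06669)(5.63) + 0.1732 = 0.5487 kg·m²/s.
After sticking, I_f = I_p + m R² = 0.06669 + (0.00518)(0.160)² = 0.06682 kg·m².
ω_f = L_i / I_f = 0.5487 / 0.06682 = 8.211 rad/s.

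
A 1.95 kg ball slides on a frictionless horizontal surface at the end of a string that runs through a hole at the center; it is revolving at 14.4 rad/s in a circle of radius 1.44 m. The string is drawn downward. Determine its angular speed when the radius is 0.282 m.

No torque about the axis ⇒ m r₁² ω₁ = m r₂² ω₂.
ω₂ = ω₁ (r₁/r₂)² = (14.4)(1.44/0.282)² = 375.5 rad/s.

ω₂ ≈ 375 rad/s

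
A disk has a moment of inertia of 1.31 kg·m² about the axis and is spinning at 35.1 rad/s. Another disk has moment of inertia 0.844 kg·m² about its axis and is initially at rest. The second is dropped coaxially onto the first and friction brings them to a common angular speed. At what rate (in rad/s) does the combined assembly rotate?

No external torque acts about the common axis, so total angular momentum is conserved.
Taking A's sense as positive: L = (1.310)(35.1) = 45.98 kg·m²·rad/s.
Combined I = 1.310 + 0.8440 = 2.154 kg·m².
ω_f = L / I = 45.98 / 2.154 = 21.35 rad/s.

|ω_f| ≈ 21.3 rad/s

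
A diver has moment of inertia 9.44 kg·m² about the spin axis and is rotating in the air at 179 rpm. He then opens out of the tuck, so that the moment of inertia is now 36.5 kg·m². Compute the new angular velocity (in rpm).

Angular momentum about the spin axis is conserved since the torque about it is zero.
ω₂ = I₁ω₁ / I₂ = (9.440)(179 rpm) / (36.50) = 46.29 rpm.

ω₂ ≈ 46.3 rpm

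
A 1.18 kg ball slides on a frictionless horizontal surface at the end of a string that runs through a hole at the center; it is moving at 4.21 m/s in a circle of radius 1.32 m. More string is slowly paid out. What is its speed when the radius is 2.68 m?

v₂ ≈ 2.07 m/s

The only horizontal force on the mass is along the cord (radial), so it exerts no torque about the hole and angular momentum m v r is conserved.
v₂ = v₁ r₁ / r₂ = (4.21)(1.32) / (2.68) = 2.074 m/s.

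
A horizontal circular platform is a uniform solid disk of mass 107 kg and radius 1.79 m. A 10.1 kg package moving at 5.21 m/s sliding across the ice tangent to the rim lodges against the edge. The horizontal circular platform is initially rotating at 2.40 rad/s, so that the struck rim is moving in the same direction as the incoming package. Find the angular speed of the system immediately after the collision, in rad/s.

About the central axle the impulsive forces during the collision are internal, so angular momentum about that axis is conserved.
I_p = ½(107)(1.79)² = 171.4 kg·m². Taking the sense of the package's angular momentum as positive, L_{package} = m v R = (10.1)(5.21)(1.79) = 94.19 kg·m²/s.
L_i = +I_p ω_p + m v R = +(171.4)(2.40) + 94.19 = 505.6 kg·m²/s.
After sticking, I_f = I_p + m R² = 171.4 + (10.1)(1.79)² = 203.8 kg·m².
ω_f = L_i / I_f = 505.6 / 203.8 = 2.481 rad/s.

|ω_f| ≈ 2.48 rad/s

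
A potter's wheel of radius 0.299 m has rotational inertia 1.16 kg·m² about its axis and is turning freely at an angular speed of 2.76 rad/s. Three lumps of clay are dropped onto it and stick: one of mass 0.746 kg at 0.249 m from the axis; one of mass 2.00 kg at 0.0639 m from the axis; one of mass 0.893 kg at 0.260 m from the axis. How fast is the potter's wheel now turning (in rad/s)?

ω_f ≈ 2.51 rad/s

The added mass arrives with no angular momentum about the axis, and any external torque about the axis is negligible, so the system's angular momentum is conserved.
Added inertia Σmr² = (0.746)(0.249)² + (2.00)(0.0639)² + (0.893)(0.260)² = 0.1148 kg·m²; I_f = 1.160 + 0.1148 = 1.275 kg·m².
ω_f = I_p ω_i / I_f = (1.160)(2.76) / 1.275 = 2.511 rad/s.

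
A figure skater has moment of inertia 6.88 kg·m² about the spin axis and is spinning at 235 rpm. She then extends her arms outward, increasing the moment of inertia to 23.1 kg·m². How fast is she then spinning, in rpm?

ω₂ ≈ 70.0 rpm

With no external torque about the axis, L is conserved: I₁ω₁ = I₂ω₂.
ω₂ = I₁ω₁ / I₂ = (6.880)(235 rpm) / (23.10) = 69.99 rpm.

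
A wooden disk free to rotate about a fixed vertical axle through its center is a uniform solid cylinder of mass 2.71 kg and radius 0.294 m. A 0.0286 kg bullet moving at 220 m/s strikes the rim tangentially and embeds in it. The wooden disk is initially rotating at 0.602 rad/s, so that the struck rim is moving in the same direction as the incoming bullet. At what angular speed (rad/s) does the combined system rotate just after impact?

About the axle the impulsive forces during the collision are internal, so angular momentum about that axis is conserved.
I_p = ½(2.71)(0.294)² = 0.1171 kg·m². Taking the sense of the bullet's angular momentum as positive, L_{bullet} = m v R = (0.0286)(220)(0.294) = 1.850 kg·m²/s.
L_i = +I_p ω_p + m v R = +(0.1171)(0.602) + 1.850 = 1.920 kg·m²/s.
After sticking, I_f = I_p + m R² = 0.1171 + (0.0286)(0.294)² = 0.1196 kg·m².
ω_f = L_i / I_f = 1.920 / 0.1196 = 16.06 rad/s.

|ω_f| ≈ 16.1 rad/s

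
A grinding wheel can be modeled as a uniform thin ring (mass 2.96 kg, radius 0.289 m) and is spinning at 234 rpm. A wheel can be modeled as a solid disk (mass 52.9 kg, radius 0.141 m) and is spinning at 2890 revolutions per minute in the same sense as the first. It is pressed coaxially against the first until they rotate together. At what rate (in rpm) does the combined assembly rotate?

The coupling torques are internal; angular momentum about the shared axis is conserved.
Moments of inertia: I_A = (2.96)(0.289)² = 0.2472 kg·m²; I_B = ½(52.9)(0.141)² = 0.5259 kg·m².
Taking A's sense as positive: L = (0.2472)(234) + (0.5259)(2890) = 1578 kg·m²·rpm.
Combined I = 0.2472 + 0.5259 = 0.7731 kg·m².
ω_f = L / I = 1578 / 0.7731 = 2041 rpm.

|ω_f| ≈ 2040 rpm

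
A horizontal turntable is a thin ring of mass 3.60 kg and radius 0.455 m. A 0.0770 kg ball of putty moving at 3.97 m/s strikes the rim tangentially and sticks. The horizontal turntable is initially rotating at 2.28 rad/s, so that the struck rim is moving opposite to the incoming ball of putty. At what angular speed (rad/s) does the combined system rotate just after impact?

|ω_f| ≈ 2.05 rad/s

About the axle the impulsive forces during the collision are internal, so angular momentum about that axis is conserved.
I_p = (3.60)(0.455)² = 0.7453 kg·m². Taking the sense of the ball of putty's angular momentum as positive, L_{ball} = m v R = (0.0770)(3.97)(0.455) = 0.1391 kg·m²/s.
L_i = −I_p ω_p + m v R = −(0.7453)(2.28) + 0.1391 = -1.560 kg·m²/s.
After sticking, I_f = I_p + m R² = 0.7453 + (0.0770)(0.455)² = 0.7612 kg·m².
ω_f = L_i / I_f = -1.560 / 0.7612 = -2.050 rad/s.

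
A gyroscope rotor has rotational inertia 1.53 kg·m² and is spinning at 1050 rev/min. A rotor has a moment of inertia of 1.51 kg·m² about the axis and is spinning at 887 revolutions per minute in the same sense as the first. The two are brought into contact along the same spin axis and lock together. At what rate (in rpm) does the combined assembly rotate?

|ω_f| ≈ 969 rpm

The coupling torques are internal; angular momentum about the shared axis is conserved.
Taking A's sense as positive: L = (1.530)(1050) + (1.510)(887) = 2946 kg·m²·rpm.
Combined I = 1.530 + 1.510 = 3.040 kg·m².
ω_f = L / I = 2946 / 3.040 = 969.0 rpm.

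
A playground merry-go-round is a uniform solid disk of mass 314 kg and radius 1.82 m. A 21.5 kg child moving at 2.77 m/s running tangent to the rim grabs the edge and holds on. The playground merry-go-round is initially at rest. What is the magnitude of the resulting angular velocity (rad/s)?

|ω_f| ≈ 0.183 rad/s

About the axle the impulsive forces during the collision are internal, so angular momentum about that axis is conserved.
I_p = ½(314)(1.82)² = 520.0 kg·m². Taking the sense of the child's angular momentum as positive, L_{child} = m v R = (21.5)(2.77)(1.82) = 108.4 kg·m²/s.
L_i = 0 + 108.4 = 108.4 kg·m²/s.
After sticking, I_f = I_p + m R² = 520.0 + (21.5)(1.82)² = 591.3 kg·m².
ω_f = L_i / I_f = 108.4 / 591.3 = 0.1833 rad/s.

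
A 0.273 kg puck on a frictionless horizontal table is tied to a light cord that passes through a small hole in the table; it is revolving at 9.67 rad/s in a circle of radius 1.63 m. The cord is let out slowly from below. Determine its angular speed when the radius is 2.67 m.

No torque about the axis ⇒ m r₁² ω₁ = m r₂² ω₂.
ω₂ = ω₁ (r₁/r₂)² = (9.67)(1.63/2.67)² = 3.604 rad/s.

ω₂ ≈ 3.60 rad/s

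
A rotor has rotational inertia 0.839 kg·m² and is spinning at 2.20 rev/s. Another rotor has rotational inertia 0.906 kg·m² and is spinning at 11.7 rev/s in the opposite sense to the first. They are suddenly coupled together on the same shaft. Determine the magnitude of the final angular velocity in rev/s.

|ω_f| ≈ 5.02 rev/s

The coupling torques are internal; angular momentum about the shared axis is conserved.
Taking A's sense as positive: L = (0.8390)(2.20) − (0.9060)(11.7) = -8.754 kg·m²·rev/s.
Combined I = 0.8390 + 0.9060 = 1.745 kg·m².
ω_f = L / I = -8.754 / 1.745 = -5.017 rev/s.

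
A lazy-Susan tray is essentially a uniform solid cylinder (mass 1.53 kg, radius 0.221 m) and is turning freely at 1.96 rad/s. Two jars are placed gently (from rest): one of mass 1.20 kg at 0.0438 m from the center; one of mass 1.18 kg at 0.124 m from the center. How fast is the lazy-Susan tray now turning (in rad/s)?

The added mass arrives with no angular momentum about the center, and any external torque about the center is negligible, so the system's angular momentum is conserved.
I_p = ½(1.53)(0.221)² = 0.03736 kg·m².
Added inertia Σmr² = (1.20)(0.0438)² + (1.18)(0.124)² = 0.02045 kg·m²; I_f = 0.03736 + 0.02045 = 0.05781 kg·m².
ω_f = I_p ω_i / I_f = (0.03736)(1.96) / 0.05781 = 1.267 rad/s.

ω_f ≈ 1.27 rad/s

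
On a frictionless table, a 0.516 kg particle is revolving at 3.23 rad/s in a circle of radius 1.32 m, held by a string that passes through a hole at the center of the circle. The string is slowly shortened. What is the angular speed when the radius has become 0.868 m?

ω₂ ≈ 7.47 rad/s

The constraining force is radial, so m r² ω about the center is conserved.
ω₂ = ω₁ (r₁/r₂)² = (3.23)(1.32/0.868)² = 7.470 rad/s.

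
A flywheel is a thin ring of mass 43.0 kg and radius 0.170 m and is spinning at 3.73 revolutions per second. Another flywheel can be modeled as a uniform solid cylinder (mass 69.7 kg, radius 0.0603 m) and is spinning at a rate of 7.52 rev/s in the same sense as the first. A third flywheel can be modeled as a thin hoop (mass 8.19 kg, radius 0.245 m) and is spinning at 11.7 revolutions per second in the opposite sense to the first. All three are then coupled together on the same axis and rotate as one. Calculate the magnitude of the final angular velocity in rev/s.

The coupling torques are internal; angular momentum about the shared axis is conserved.
Moments of inertia: I_A = (43.0)(0.170)² = 1.243 kg·m²; I_B = ½(69.7)(0.0603)² = 0.1267 kg·m²; I_C = (8.19)(0.245)² = 0.4916 kg·m².
Taking A's sense as positive: L = (1.243)(3.73) + (0.1267)(7.52) − (0.4916)(11.7) = -0.1636 kg·m²·rev/s.
Combined I = 1.243 + 0.1267 + 0.4916 = 1.861 kg·m².
ω_f = L / I = -0.1636 / 1.861 = -0.08790 rev/s.

|ω_f| ≈ 0.0879 rev/s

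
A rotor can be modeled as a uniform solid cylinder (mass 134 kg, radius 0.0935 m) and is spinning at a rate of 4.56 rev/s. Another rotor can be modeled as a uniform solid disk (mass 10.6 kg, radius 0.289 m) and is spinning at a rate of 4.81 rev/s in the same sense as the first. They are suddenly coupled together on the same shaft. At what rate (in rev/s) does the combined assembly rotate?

|ω_f| ≈ 4.67 rev/s

The coupling torques are internal; angular momentum about the shared axis is conserved.
Moments of inertia: I_A = ½(134)(0.0935)² = 0.5857 kg·m²; I_B = ½(10.6)(0.289)² = 0.4427 kg·m².
Taking A's sense as positive: L = (0.5857)(4.56) + (0.4427)(4.81) = 4.800 kg·m²·rev/s.
Combined I = 0.5857 + 0.4427 = 1.028 kg·m².
ω_f = L / I = 4.800 / 1.028 = 4.668 rev/s.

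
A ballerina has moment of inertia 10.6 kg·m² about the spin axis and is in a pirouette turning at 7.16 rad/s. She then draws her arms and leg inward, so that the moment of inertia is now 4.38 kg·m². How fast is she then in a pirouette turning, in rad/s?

ω₂ ≈ 17.3 rad/s

Angular momentum about the spin axis is conserved since the torque about it is zero.
ω₂ = I₁ω₁ / I₂ = (10.60)(7.16 rad/s) / (4.380) = 17.33 rad/s.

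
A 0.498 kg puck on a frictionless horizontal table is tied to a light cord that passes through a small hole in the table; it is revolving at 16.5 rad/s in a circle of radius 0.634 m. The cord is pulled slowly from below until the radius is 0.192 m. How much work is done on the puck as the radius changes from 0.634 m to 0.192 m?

W ≈ 270 J

The constraining force is radial, so m r² ω about the center is conserved.
ω₂ = ω₁ (r₁/r₂)² = (16.5)(0.634/0.192)² = 179.9 rad/s.
W = ΔKE = ½m(v₂² − v₁²) = 269.9 J.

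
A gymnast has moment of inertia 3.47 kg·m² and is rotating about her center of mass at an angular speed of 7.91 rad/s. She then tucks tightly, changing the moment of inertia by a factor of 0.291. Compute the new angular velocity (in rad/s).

ω₂ ≈ 27.2 rad/s

Angular momentum about the spin axis is conserved since the torque about it is zero.
I₂ = 0.291 × 3.47 = 1.010 kg·m².
ω₂ = I₁ω₁ / I₂ = (3.470)(7.91 rad/s) / (1.010) = 27.18 rad/s.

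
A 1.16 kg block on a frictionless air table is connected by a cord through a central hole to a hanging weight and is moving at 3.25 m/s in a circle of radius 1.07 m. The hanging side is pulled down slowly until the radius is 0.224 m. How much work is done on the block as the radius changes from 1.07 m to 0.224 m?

Central (radial) force ⇒ zero torque about the center ⇒ m v r is constant.
v₂ = v₁ r₁ / r₂ = (3.25)(1.07) / (0.224) = 15.52 m/s.
W = ΔKE = ½m(v₂² − v₁²) = 133.7 J.

W ≈ 134 J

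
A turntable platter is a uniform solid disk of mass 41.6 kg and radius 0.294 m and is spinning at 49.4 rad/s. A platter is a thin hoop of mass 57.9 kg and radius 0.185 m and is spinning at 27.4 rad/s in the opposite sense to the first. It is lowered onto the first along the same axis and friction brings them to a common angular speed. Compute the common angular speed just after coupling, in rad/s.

No external torque acts about the common axis, so total angular momentum is conserved.
Moments of inertia: I_A = ½(41.6)(0.294)² = 1.798 kg·m²; I_B = (57.9)(0.185)² = 1.982 kg·m².
Taking A's sense as positive: L = (1.798)(49.4) − (1.982)(27.4) = 34.52 kg·m²·rad/s.
Combined I = 1.798 + 1.982 = 3.779 kg·m².
ω_f = L / I = 34.52 / 3.779 = 9.133 rad/s.

|ω_f| ≈ 9.13 rad/s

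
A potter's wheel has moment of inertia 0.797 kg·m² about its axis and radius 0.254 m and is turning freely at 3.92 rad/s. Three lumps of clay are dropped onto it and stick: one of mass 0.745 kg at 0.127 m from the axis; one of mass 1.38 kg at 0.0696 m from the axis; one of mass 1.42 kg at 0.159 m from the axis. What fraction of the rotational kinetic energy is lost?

fraction ≈ 0.0641

The added mass arrives with no angular momentum about the axis, and any external torque about the axis is negligible, so the system's angular momentum is conserved.
Added inertia Σmr² = (0.745)(0.127)² + (1.38)(0.0696)² + (1.42)(0.159)² = 0.05460 kg·m²; I_f = 0.7970 + 0.05460 = 0.8516 kg·m².
ω_f = I_p ω_i / I_f = (0.7970)(3.92) / 0.8516 = 3.669 rad/s.
KE_i = ½(0.7970)(3.920 rad/s)² = 6.124 J; KE_f = ½(0.8516)(3.669)² = 5.731 J.
Fraction lost = 0.06411.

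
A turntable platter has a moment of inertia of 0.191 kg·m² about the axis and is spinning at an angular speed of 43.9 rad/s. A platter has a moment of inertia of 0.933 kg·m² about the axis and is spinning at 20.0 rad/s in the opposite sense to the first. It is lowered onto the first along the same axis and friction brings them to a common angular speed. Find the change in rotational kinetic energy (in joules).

No external torque acts about the common axis, so total angular momentum is conserved.
Taking A's sense as positive: L = (0.1910)(43.9) − (0.9330)(20.0) = -10.28 kg·m²·rad/s.
Combined I = 0.1910 + 0.9330 = 1.124 kg·m².
ω_f = L / I = -10.28 / 1.124 = -9.142 rad/s.
KE_i = ½ΣIω² = 370.6 J; KE_f = ½(1.124)(9.142)² = 46.97 J.

ΔKE ≈ -324 J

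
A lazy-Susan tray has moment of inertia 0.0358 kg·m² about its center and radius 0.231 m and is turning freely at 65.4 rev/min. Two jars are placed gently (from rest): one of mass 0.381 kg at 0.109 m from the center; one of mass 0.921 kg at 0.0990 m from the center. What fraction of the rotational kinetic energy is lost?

The added mass arrives with no angular momentum about the center, and any external torque about the center is negligible, so the system's angular momentum is conserved.
Added inertia Σmr² = (0.381)(0.109)² + (0.921)(0.0990)² = 0.01355 kg·m²; I_f = 0.03580 + 0.01355 = 0.04935 kg·m².
ω_f = I_p ω_i / I_f = (0.03580)(65.4) / 0.04935 = 47.44 rpm.
KE_i = ½(0.03580)(6.849 rad/s)² = 0.8396 J; KE_f = ½(0.04935)(4.968)² = 0.6090 J.
Fraction lost = 0.2746.

fraction ≈ 0.275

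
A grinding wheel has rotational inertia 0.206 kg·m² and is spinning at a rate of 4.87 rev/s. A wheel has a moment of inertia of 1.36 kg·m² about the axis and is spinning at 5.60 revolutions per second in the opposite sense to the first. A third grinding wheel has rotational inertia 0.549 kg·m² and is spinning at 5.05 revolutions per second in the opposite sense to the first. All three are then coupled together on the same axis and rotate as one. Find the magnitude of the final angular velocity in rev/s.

No external torque acts about the common axis, so total angular momentum is conserved.
Taking A's sense as positive: L = (0.2060)(4.87) − (1.360)(5.60) − (0.5490)(5.05) = -9.385 kg·m²·rev/s.
Combined I = 0.2060 + 1.360 + 0.5490 = 2.115 kg·m².
ω_f = L / I = -9.385 / 2.115 = -4.437 rev/s.

|ω_f| ≈ 4.44 rev/s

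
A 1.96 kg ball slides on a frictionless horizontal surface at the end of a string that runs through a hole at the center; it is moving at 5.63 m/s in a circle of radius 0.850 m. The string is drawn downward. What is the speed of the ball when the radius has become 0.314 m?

v₂ ≈ 15.2 m/s

Central (radial) force ⇒ zero torque about the center ⇒ m v r is constant.
v₂ = v₁ r₁ / r₂ = (5.63)(0.850) / (0.314) = 15.24 m/s.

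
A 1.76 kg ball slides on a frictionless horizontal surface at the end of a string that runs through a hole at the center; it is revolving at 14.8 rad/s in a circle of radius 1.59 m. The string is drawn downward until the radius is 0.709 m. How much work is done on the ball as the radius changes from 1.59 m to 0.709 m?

W ≈ 1960 J

No torque about the axis ⇒ m r₁² ω₁ = m r₂² ω₂.
ω₂ = ω₁ (r₁/r₂)² = (14.8)(1.59/0.709)² = 74.43 rad/s.
W = ΔKE = ½m(v₂² − v₁²) = 1963 J.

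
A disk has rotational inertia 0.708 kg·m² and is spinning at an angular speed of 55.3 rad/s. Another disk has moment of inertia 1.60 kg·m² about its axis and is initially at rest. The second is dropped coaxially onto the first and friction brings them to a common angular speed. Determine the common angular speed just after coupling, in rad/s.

|ω_f| ≈ 17.0 rad/s

The coupling torques are internal; angular momentum about the shared axis is conserved.
Taking A's sense as positive: L = (0.7080)(55.3) = 39.15 kg·m²·rad/s.
Combined I = 0.7080 + 1.600 = 2.308 kg·m².
ω_f = L / I = 39.15 / 2.308 = 16.96 rad/s.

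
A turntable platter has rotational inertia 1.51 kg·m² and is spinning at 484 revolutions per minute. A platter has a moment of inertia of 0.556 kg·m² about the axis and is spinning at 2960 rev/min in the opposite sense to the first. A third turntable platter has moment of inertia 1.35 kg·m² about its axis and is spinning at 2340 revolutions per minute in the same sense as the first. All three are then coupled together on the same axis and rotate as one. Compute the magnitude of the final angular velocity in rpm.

No external torque acts about the common axis, so total angular momentum is conserved.
Taking A's sense as positive: L = (1.510)(484) − (0.5560)(2960) + (1.350)(2340) = 2244 kg·m²·rpm.
Combined I = 1.510 + 0.5560 + 1.350 = 3.416 kg·m².
ω_f = L / I = 2244 / 3.416 = 656.9 rpm.

|ω_f| ≈ 657 rpm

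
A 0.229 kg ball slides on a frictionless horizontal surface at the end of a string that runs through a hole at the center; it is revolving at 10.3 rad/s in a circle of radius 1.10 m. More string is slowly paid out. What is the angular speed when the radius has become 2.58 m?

ω₂ ≈ 1.87 rad/s

No torque about the axis ⇒ m r₁² ω₁ = m r₂² ω₂.
ω₂ = ω₁ (r₁/r₂)² = (10.3)(1.10/2.58)² = 1.872 rad/s.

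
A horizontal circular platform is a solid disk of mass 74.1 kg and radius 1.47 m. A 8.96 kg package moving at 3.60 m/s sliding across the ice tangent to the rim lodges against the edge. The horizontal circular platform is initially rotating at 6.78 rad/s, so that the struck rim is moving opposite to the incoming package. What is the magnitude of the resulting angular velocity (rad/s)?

About the central axle the impulsive forces during the collision are internal, so angular momentum about that axis is conserved.
I_p = ½(74.1)(1.47)² = 80.06 kg·m². Taking the sense of the package's angular momentum as positive, L_{package} = m v R = (8.96)(3.60)(1.47) = 47.42 kg·m²/s.
L_i = −I_p ω_p + m v R = −(80.06)(6.78) + 47.42 = -495.4 kg·m²/s.
After sticking, I_f = I_p + m R² = 80.06 + (8.96)(1.47)² = 99.42 kg·m².
ω_f = L_i / I_f = -495.4 / 99.42 = -4.983 rad/s.

|ω_f| ≈ 4.98 rad/s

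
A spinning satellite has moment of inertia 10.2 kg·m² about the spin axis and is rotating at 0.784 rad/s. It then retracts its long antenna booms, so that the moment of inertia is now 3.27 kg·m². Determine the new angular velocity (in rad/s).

ω₂ ≈ 2.45 rad/s

No external torque acts about the spin axis, so angular momentum is conserved.
ω₂ = I₁ω₁ / I₂ = (10.20)(0.784 rad/s) / (3.270) = 2.446 rad/s.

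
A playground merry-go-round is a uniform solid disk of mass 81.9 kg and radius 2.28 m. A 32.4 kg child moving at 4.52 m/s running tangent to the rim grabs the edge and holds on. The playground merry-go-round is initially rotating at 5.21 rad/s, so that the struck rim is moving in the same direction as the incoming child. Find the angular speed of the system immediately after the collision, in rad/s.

|ω_f| ≈ 3.78 rad/s

The axle reaction passes through the axle and exerts no torque about it; angular momentum about the axle is conserved through the impact.
I_p = ½(81.9)(2.28)² = 212.9 kg·m². Taking the sense of the child's angular momentum as positive, L_{child} = m v R = (32.4)(4.52)(2.28) = 333.9 kg·m²/s.
L_i = +I_p ω_p + m v R = +(212.9)(5.21) + 333.9 = 1443 kg·m²/s.
After sticking, I_f = I_p + m R² = 212.9 + (32.4)(2.28)² = 381.3 kg·m².
ω_f = L_i / I_f = 1443 / 381.3 = 3.784 rad/s.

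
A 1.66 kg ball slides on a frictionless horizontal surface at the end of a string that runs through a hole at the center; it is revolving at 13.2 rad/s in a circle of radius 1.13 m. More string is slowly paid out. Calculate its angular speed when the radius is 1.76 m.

ω₂ ≈ 5.44 rad/s

The constraining force is radial, so m r² ω about the center is conserved.
ω₂ = ω₁ (r₁/r₂)² = (13.2)(1.13/1.76)² = 5.441 rad/s.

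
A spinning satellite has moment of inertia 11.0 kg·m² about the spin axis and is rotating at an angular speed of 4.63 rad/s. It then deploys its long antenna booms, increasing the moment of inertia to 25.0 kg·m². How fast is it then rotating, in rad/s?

No external torque acts about the spin axis, so angular momentum is conserved.
ω₂ = I₁ω₁ / I₂ = (11.00)(4.63 rad/s) / (25.00) = 2.037 rad/s.

ω₂ ≈ 2.04 rad/s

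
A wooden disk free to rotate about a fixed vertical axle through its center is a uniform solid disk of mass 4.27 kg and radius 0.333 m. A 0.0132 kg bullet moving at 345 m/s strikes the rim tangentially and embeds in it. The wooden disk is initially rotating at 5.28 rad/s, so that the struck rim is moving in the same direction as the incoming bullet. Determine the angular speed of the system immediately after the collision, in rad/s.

|ω_f| ≈ 11.6 rad/s

About the axle the impulsive forces during the collision are internal, so angular momentum about that axis is conserved.
I_p = ½(4.27)(0.333)² = 0.2367 kg·m². Taking the sense of the bullet's angular momentum as positive, L_{bullet} = m v R = (0.0132)(345)(0.333) = 1.516 kg·m²/s.
L_i = +I_p ω_p + m v R = +(0.2367)(5.28) + 1.516 = 2.767 kg·m²/s.
After sticking, I_f = I_p + m R² = 0.2367 + (0.0132)(0.333)² = 0.2382 kg·m².
ω_f = L_i / I_f = 2.767 / 0.2382 = 11.61 rad/s.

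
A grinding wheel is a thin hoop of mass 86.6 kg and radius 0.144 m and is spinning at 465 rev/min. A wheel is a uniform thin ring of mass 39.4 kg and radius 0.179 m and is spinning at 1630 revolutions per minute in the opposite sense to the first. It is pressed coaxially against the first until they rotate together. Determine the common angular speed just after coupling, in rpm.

No external torque acts about the common axis, so total angular momentum is conserved.
Moments of inertia: I_A = (86.6)(0.144)² = 1.796 kg·m²; I_B = (39.4)(0.179)² = 1.262 kg·m².
Taking A's sense as positive: L = (1.796)(465) − (1.262)(1630) = -1223 kg·m²·rpm.
Combined I = 1.796 + 1.262 = 3.058 kg·m².
ω_f = L / I = -1223 / 3.058 = -399.8 rpm.

|ω_f| ≈ 400 rpm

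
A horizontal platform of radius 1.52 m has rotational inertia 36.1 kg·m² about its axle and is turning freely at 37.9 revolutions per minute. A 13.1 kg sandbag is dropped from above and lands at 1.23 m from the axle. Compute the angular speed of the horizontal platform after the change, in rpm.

No external torque acts about the axle; L_before = L_after.
Added inertia Σmr² = (13.1)(1.23)² = 19.82 kg·m²; I_f = 36.10 + 19.82 = 55.92 kg·m².
ω_f = I_p ω_i / I_f = (36.10)(37.9) / 55.92 = 24.47 rpm.

ω_f ≈ 24.5 rpm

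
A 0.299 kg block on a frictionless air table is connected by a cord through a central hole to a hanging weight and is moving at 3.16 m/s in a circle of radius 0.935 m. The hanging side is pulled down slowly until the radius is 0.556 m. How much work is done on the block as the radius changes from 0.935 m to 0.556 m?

W ≈ 2.73 J

The only horizontal force on the mass is along the cord (radial), so it exerts no torque about the hole and angular momentum m v r is conserved.
v₂ = v₁ r₁ / r₂ = (3.16)(0.935) / (0.556) = 5.314 m/s.
W = ΔKE = ½m(v₂² − v₁²) = 2.729 J.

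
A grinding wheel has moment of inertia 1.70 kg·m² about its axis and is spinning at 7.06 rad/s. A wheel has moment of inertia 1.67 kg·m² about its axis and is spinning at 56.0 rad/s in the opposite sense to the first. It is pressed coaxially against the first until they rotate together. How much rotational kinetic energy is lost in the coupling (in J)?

No external torque acts about the common axis, so total angular momentum is conserved.
Taking A's sense as positive: L = (1.700)(7.06) − (1.670)(56.0) = -81.52 kg·m²·rad/s.
Combined I = 1.700 + 1.670 = 3.370 kg·m².
ω_f = L / I = -81.52 / 3.370 = -24.19 rad/s.
KE_i = ½ΣIω² = 2661 J; KE_f = ½(3.370)(24.19)² = 985.9 J.

ΔKE lost ≈ 1670 J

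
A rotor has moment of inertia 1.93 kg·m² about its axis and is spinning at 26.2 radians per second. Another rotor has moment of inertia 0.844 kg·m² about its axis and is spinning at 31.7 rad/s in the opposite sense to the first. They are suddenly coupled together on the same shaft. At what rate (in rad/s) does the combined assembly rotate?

|ω_f| ≈ 8.58 rad/s

No external torque acts about the common axis, so total angular momentum is conserved.
Taking A's sense as positive: L = (1.930)(26.2) − (0.8440)(31.7) = 23.81 kg·m²·rad/s.
Combined I = 1.930 + 0.8440 = 2.774 kg·m².
ω_f = L / I = 23.81 / 2.774 = 8.584 rad/s.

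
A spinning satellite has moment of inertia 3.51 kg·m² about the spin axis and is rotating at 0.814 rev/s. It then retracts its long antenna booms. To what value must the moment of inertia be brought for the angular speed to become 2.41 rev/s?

I₂ ≈ 1.19 kg·m²

With no external torque about the axis, L is conserved: I₁ω₁ = I₂ω₂.
I₂ = I₁ω₁ / ω₂ = (3.51)(0.814) / (2.41) = 1.186 kg·m².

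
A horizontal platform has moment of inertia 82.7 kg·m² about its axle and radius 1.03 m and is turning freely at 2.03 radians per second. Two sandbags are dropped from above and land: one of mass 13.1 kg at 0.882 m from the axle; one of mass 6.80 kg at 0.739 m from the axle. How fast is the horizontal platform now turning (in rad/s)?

ω_f ≈ 1.74 rad/s

No external torque acts about the axle; L_before = L_after.
Added inertia Σmr² = (13.1)(0.882)² + (6.80)(0.739)² = 13.90 kg·m²; I_f = 82.70 + 13.90 = 96.60 kg·m².
ω_f = I_p ω_i / I_f = (82.70)(2.03) / 96.60 = 1.738 rad/s.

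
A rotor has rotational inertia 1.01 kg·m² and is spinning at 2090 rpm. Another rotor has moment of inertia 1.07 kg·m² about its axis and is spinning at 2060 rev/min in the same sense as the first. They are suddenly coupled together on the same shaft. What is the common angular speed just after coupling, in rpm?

|ω_f| ≈ 2070 rpm

The coupling torques are internal; angular momentum about the shared axis is conserved.
Taking A's sense as positive: L = (1.010)(2090) + (1.070)(2060) = 4315 kg·m²·rpm.
Combined I = 1.010 + 1.070 = 2.080 kg·m².
ω_f = L / I = 4315 / 2.080 = 2075 rpm.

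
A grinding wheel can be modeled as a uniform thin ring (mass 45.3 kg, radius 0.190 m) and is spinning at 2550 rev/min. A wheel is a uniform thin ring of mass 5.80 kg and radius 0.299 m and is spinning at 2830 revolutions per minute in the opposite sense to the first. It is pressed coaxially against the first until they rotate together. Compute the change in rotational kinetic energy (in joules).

ΔKE ≈ -62500 J

The coupling torques are internal; angular momentum about the shared axis is conserved.
Moments of inertia: I_A = (45.3)(0.190)² = 1.635 kg·m²; I_B = (5.80)(0.299)² = 0.5185 kg·m².
Taking A's sense as positive: L = (1.635)(2550) − (0.5185)(2830) = 2703 kg·m²·rpm.
Combined I = 1.635 + 0.5185 = 2.154 kg·m².
ω_f = L / I = 2703 / 2.154 = 1255 rpm.
KE_i = ½ΣIω² = 81080 J; KE_f = ½(2.154)(131.4)² = 18590 J.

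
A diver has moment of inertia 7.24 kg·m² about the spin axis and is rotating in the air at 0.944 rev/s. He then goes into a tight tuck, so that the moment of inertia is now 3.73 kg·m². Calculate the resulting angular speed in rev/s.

ω₂ ≈ 1.83 rev/s

With no external torque about the axis, L is conserved: I₁ω₁ = I₂ω₂.
ω₂ = I₁ω₁ / I₂ = (7.240)(0.944 rev/s) / (3.730) = 1.832 rev/s.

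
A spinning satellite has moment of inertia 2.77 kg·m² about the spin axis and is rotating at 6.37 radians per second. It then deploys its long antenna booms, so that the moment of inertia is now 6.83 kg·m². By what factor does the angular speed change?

Angular momentum about the spin axis is conserved since the torque about it is zero.
ω₂/ω₁ = I₁/I₂ = 2.770 / 6.830 = 0.4056.

ω₂/ω₁ ≈ 0.406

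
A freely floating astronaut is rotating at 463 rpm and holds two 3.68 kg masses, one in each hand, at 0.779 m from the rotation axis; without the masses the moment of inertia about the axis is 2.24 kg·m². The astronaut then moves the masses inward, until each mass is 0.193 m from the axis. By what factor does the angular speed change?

ω₂/ω₁ ≈ 2.67

With no external torque about the axis, L is conserved: I₁ω₁ = I₂ω₂.
I₁ = 2.24 + 2(3.68)(0.779)² = 6.706 kg·m²; I₂ = 2.24 + 2(3.68)(0.193)² = 2.514 kg·m².
ω₂/ω₁ = I₁/I₂ = 6.706 / 2.514 = 2.667.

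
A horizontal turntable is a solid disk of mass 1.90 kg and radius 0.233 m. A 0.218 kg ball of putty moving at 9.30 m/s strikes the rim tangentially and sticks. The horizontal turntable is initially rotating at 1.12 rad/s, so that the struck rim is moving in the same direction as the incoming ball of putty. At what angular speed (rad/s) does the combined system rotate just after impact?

|ω_f| ≈ 8.36 rad/s

About the axle the impulsive forces during the collision are internal, so angular momentum about that axis is conserved.
I_p = ½(1.90)(0.233)² = 0.05157 kg·m². Taking the sense of the ball of putty's angular momentum as positive, L_{ball} = m v R = (0.218)(9.30)(0.233) = 0.4724 kg·m²/s.
L_i = +I_p ω_p + m v R = +(0.05157)(1.12) + 0.4724 = 0.5301 kg·m²/s.
After sticking, I_f = I_p + m R² = 0.05157 + (0.218)(0.233)² = 0.06341 kg·m².
ω_f = L_i / I_f = 0.5301 / 0.06341 = 8.361 rad/s.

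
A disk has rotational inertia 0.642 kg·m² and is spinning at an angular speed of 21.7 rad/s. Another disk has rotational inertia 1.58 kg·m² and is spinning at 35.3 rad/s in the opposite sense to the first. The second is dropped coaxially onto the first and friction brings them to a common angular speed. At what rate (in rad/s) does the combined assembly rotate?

No external torque acts about the common axis, so total angular momentum is conserved.
Taking A's sense as positive: L = (0.6420)(21.7) − (1.580)(35.3) = -41.84 kg·m²·rad/s.
Combined I = 0.6420 + 1.580 = 2.222 kg·m².
ω_f = L / I = -41.84 / 2.222 = -18.83 rad/s.

|ω_f| ≈ 18.8 rad/s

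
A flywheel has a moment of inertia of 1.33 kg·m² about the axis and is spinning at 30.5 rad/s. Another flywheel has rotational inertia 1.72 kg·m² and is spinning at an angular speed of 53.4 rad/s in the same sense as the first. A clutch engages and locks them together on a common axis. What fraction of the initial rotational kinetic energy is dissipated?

fraction ≈ 0.0640

No external torque acts about the common axis, so total angular momentum is conserved.
Taking A's sense as positive: L = (1.330)(30.5) + (1.720)(53.4) = 132.4 kg·m²·rad/s.
Combined I = 1.330 + 1.720 = 3.050 kg·m².
ω_f = L / I = 132.4 / 3.050 = 43.41 rad/s.
KE_i = ½ΣIω² = 3071 J; KE_f = ½(3.050)(43.41)² = 2874 J.
Fraction dissipated = (KE_i − KE_f)/KE_i = 0.06404.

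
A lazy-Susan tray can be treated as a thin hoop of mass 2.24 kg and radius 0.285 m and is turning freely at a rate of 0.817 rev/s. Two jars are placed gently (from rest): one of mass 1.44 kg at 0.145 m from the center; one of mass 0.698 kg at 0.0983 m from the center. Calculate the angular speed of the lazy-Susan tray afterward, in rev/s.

The added mass arrives with no angular momentum about the center, and any external torque about the center is negligible, so the system's angular momentum is conserved.
I_p = (2.24)(0.285)² = 0.1819 kg·m².
Added inertia Σmr² = (1.44)(0.145)² + (0.698)(0.0983)² = 0.03702 kg·m²; I_f = 0.1819 + 0.03702 = 0.2190 kg·m².
ω_f = I_p ω_i / I_f = (0.1819)(0.817) / 0.2190 = 0.6789 rev/s.

ω_f ≈ 0.679 rev/s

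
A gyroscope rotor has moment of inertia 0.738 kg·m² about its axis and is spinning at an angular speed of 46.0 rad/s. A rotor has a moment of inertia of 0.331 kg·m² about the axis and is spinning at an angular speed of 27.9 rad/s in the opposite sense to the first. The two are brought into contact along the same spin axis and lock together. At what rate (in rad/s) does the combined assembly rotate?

|ω_f| ≈ 23.1 rad/s

No external torque acts about the common axis, so total angular momentum is conserved.
Taking A's sense as positive: L = (0.7380)(46.0) − (0.3310)(27.9) = 24.71 kg·m²·rad/s.
Combined I = 0.7380 + 0.3310 = 1.069 kg·m².
ω_f = L / I = 24.71 / 1.069 = 23.12 rad/s.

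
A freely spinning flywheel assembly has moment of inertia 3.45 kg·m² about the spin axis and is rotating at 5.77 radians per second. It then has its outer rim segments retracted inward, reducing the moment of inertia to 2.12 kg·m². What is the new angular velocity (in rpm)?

ω₂ ≈ 89.7 rpm

With no external torque about the axis, L is conserved: I₁ω₁ = I₂ω₂.
ω₂ = I₁ω₁ / I₂ = (3.450)(5.77 rad/s) / (2.120) = 9.390 rad/s = 89.67 rpm.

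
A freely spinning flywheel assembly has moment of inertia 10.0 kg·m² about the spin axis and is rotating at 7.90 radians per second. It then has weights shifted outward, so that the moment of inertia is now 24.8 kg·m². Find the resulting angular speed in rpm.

ω₂ ≈ 30.4 rpm

No external torque acts about the spin axis, so angular momentum is conserved.
ω₂ = I₁ω₁ / I₂ = (10.00)(7.90 rad/s) / (24.80) = 3.185 rad/s = 30.42 rpm.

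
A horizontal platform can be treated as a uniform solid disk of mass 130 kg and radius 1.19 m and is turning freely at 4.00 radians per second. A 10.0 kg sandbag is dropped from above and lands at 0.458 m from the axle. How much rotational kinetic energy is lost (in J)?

energy lost ≈ 16.4 J

No external torque acts about the axle; L_before = L_after.
I_p = ½(130)(1.19)² = 92.05 kg·m².
Added inertia Σmr² = (10.0)(0.458)² = 2.098 kg·m²; I_f = 92.05 + 2.098 = 94.14 kg·m².
ω_f = I_p ω_i / I_f = (92.05)(4.00) / 94.14 = 3.911 rad/s.
KE_i = ½(92.05)(4.000 rad/s)² = 736.4 J; KE_f = ½(94.14)(3.911)² = 720.0 J.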